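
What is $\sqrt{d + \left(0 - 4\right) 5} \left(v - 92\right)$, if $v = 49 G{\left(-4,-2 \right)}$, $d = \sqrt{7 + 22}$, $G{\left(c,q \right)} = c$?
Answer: $- 288 i \sqrt{20 - \sqrt{29}} \approx - 1101.0 i$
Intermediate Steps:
$d = \sqrt{29} \approx 5.3852$
$v = -196$ ($v = 49 \left(-4\right) = -196$)
$\sqrt{d + \left(0 - 4\right) 5} \left(v - 92\right) = \sqrt{\sqrt{29} + \left(0 - 4\right) 5} \left(-196 - 92\right) = \sqrt{\sqrt{29} + \left(0 - 4\right) 5} \left(-288\right) = \sqrt{\sqrt{29} - 20} \left(-288\right) = \sqrt{-20 + \sqrt{29}} \left(-288\right) = - 288 \sqrt{-20 + \sqrt{29}}$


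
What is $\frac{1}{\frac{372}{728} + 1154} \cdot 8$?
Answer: $\frac{1456}{210121} \approx 0.0069293$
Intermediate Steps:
$\frac{1}{\frac{372}{728} + 1154} \cdot 8 = \frac{1}{372 \cdot \frac{1}{728} + 1154} \cdot 8 = \frac{1}{\frac{93}{182} + 1154} \cdot 8 = \frac{1}{\frac{210121}{182}} \cdot 8 = \frac{182}{210121} \cdot 8 = \frac{1456}{210121}$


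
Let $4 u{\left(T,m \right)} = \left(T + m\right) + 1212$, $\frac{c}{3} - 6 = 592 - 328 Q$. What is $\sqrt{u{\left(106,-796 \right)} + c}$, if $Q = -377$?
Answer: $\frac{3 \sqrt{165730}}{2} \approx 610.65$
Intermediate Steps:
$c = 372762$ ($c = 18 + 3 \left(592 - -123656\right) = 18 + 3 \left(592 + 123656\right) = 18 + 3 \cdot 124248 = 18 + 372744 = 372762$)
$u{\left(T,m \right)} = 303 + \frac{T}{4} + \frac{m}{4}$ ($u{\left(T,m \right)} = \frac{\left(T + m\right) + 1212}{4} = \frac{1212 + T + m}{4} = 303 + \frac{T}{4} + \frac{m}{4}$)
$\sqrt{u{\left(106,-796 \right)} + c} = \sqrt{\left(303 + \frac{1}{4} \cdot 106 + \frac{1}{4} \left(-796\right)\right) + 372762} = \sqrt{\left(303 + \frac{53}{2} - 199\right) + 372762} = \sqrt{\frac{261}{2} + 372762} = \sqrt{\frac{745785}{2}} = \frac{3 \sqrt{165730}}{2}$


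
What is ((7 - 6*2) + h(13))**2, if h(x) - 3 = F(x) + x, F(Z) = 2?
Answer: 169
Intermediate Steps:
h(x) = 5 + x (h(x) = 3 + (2 + x) = 5 + x)
((7 - 6*2) + h(13))**2 = ((7 - 6*2) + (5 + 13))**2 = ((7 - 12) + 18)**2 = (-5 + 18)**2 = 13**2 = 169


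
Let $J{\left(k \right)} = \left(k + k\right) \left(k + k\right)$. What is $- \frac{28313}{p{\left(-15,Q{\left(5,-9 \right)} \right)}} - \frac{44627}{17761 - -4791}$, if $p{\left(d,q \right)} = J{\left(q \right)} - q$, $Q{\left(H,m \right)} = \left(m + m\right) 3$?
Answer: $- \frac{580726981}{132132168} \approx -4.395$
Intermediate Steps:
$Q{\left(H,m \right)} = 6 m$ ($Q{\left(H,m \right)} = 2 m 3 = 6 m$)
$J{\left(k \right)} = 4 k^{2}$ ($J{\left(k \right)} = 2 k 2 k = 4 k^{2}$)
$p{\left(d,q \right)} = - q + 4 q^{2}$ ($p{\left(d,q \right)} = 4 q^{2} - q = - q + 4 q^{2}$)
$- \frac{28313}{p{\left(-15,Q{\left(5,-9 \right)} \right)}} - \frac{44627}{17761 - -4791} = - \frac{28313}{6 \left(-9\right) \left(-1 + 4 \cdot 6 \left(-9\right)\right)} - \frac{44627}{17761 - -4791} = - \frac{28313}{\left(-54\right) \left(-1 + 4 \left(-54\right)\right)} - \frac{44627}{17761 + 4791} = - \frac{28313}{\left(-54\right) \left(-1 - 216\right)} - \frac{44627}{22552} = - \frac{28313}{\left(-54\right) \left(-217\right)} - \frac{44627}{22552} = - \frac{28313}{11718} - \frac{44627}{22552} = - \frac{580726981}{132132168}$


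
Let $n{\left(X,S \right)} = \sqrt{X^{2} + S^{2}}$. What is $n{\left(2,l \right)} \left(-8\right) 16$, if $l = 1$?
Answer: $- 128 \sqrt{5} \approx -286.22$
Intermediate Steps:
$n{\left(X,S \right)} = \sqrt{S^{2} + X^{2}}$
$n{\left(2,l \right)} \left(-8\right) 16 = \sqrt{1^{2} + 2^{2}} \left(-8\right) 16 = \sqrt{1 + 4} \left(-8\right) 16 = \sqrt{5} \left(-8\right) 16 = - 8 \sqrt{5} \cdot 16 = - 128 \sqrt{5}$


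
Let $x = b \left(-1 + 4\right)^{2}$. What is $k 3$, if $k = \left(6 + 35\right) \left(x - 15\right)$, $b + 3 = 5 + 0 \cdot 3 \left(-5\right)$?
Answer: $369$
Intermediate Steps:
$b = 2$ ($b = -3 + \left(5 + 0 \cdot 3 \left(-5\right)\right) = -3 + \left(5 + 0 \left(-15\right)\right) = -3 + \left(5 + 0\right) = -3 + 5 = 2$)
$x = 18$ ($x = 2 \left(-1 + 4\right)^{2} = 2 \cdot 3^{2} = 2 \cdot 9 = 18$)
$k = 123$ ($k = \left(6 + 35\right) \left(18 - 15\right) = 41 \cdot 3 = 123$)
$k 3 = 123 \cdot 3 = 369$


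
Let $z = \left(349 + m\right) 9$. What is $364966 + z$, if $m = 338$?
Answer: $371149$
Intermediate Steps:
$z = 6183$ ($z = \left(349 + 338\right) 9 = 687 \cdot 9 = 6183$)
$364966 + z = 364966 + 6183 = 371149$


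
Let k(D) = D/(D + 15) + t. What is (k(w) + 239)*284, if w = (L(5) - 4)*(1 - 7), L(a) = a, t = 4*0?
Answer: 203060/3 ≈ 67687.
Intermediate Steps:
t = 0
w = -6 (w = (5 - 4)*(1 - 7) = 1*(-6) = -6)
k(D) = D/(15 + D) (k(D) = D/(D + 15) + 0 = D/(15 + D) + 0 = D/(15 + D))
(k(w) + 239)*284 = (-6/(15 - 6) + 239)*284 = (-6/9 + 239)*284 = (-6*⅑ + 239)*284 = (-⅔ + 239)*284 = (715/3)*284 = 203060/3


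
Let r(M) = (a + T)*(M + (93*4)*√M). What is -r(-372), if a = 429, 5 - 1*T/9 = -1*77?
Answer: 434124 - 868248*I*√93 ≈ 4.3412e+5 - 8.3731e+6*I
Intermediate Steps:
T = 738 (T = 45 - (-9)*77 = 45 - 9*(-77) = 45 + 693 = 738)
r(M) = 1167*M + 434124*√M (r(M) = (429 + 738)*(M + (93*4)*√M) = 1167*(M + 372*√M) = 1167*M + 434124*√M)
-r(-372) = -(1167*(-372) + 434124*√(-372)) = -(-434124 + 434124*(2*I*√93)) = -(-434124 + 868248*I*√93) = 434124 - 868248*I*√93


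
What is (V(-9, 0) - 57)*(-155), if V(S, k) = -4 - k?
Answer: 9455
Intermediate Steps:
(V(-9, 0) - 57)*(-155) = ((-4 - 1*0) - 57)*(-155) = ((-4 + 0) - 57)*(-155) = (-4 - 57)*(-155) = -61*(-155) = 9455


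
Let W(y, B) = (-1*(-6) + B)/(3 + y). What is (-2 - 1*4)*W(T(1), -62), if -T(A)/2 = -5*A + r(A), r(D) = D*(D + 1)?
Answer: 112/3 ≈ 37.333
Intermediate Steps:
r(D) = D*(1 + D)
T(A) = 10*A - 2*A*(1 + A) (T(A) = -2*(-5*A + A*(1 + A)) = 10*A - 2*A*(1 + A))
W(y, B) = (6 + B)/(3 + y)
(-2 - 1*4)*W(T(1), -62) = (-2 - 1*4)*((6 - 62)/(3 + 2*1*(4 - 1*1))) = (-2 - 4)*(-56/(3 + 2*1*(4 - 1))) = -6*(-56)/(3 + 2*1*3) = -6*(-56)/(3 + 6) = -6*(-56)/9 = -2*(-56)/3 = -6*(-56/9) = 112/3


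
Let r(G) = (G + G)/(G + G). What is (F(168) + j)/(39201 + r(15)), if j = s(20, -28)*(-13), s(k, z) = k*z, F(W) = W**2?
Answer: 17752/19601 ≈ 0.90567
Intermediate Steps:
r(G) = 1 (r(G) = (2*G)/((2*G)) = (2*G)*(1/(2*G)) = 1)
j = 7280 (j = (20*(-28))*(-13) = -560*(-13) = 7280)
(F(168) + j)/(39201 + r(15)) = (168**2 + 7280)/(39201 + 1) = (28224 + 7280)/39202 = 35504*(1/39202) = 17752/19601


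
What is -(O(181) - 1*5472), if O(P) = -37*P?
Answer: 12169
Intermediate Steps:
-(O(181) - 1*5472) = -(-37*181 - 1*5472) = -(-6697 - 5472) = -1*(-12169) = 12169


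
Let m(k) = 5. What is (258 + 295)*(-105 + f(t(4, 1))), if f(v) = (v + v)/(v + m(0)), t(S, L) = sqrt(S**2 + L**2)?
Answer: -241661/4 + 2765*sqrt(17)/4 ≈ -57565.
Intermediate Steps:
t(S, L) = sqrt(L**2 + S**2)
f(v) = 2*v/(5 + v) (f(v) = (v + v)/(v + 5) = (2*v)/(5 + v) = 2*v/(5 + v))
(258 + 295)*(-105 + f(t(4, 1))) = (258 + 295)*(-105 + 2*sqrt(1**2 + 4**2)/(5 + sqrt(1**2 + 4**2))) = 553*(-105 + 2*sqrt(1 + 16)/(5 + sqrt(1 + 16))) = 553*(-105 + 2*sqrt(17)/(5 + sqrt(17))) = -58065 + 1106*sqrt(17)/(5 + sqrt(17))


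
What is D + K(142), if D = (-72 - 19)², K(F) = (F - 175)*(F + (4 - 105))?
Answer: 6928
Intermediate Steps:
K(F) = (-175 + F)*(-101 + F) (K(F) = (-175 + F)*(F - 101) = (-175 + F)*(-101 + F))
D = 8281 (D = (-91)² = 8281)
D + K(142) = 8281 + (17675 + 142² - 276*142) = 8281 + (17675 + 20164 - 39192) = 8281 - 1353 = 6928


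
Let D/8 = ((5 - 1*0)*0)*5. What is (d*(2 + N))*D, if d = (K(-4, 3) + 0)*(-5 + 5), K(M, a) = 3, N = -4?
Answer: 0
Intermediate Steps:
d = 0 (d = (3 + 0)*(-5 + 5) = 3*0 = 0)
D = 0 (D = 8*(((5 - 1*0)*0)*5) = 8*(((5 + 0)*0)*5) = 8*((5*0)*5) = 8*(0*5) = 8*0 = 0)
(d*(2 + N))*D = (0*(2 - 4))*0 = (0*(-2))*0 = 0*0 = 0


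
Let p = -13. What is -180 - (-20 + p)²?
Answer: -1269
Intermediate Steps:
-180 - (-20 + p)² = -180 - (-20 - 13)² = -180 - 1*(-33)² = -180 - 1*1089 = -180 - 1089 = -1269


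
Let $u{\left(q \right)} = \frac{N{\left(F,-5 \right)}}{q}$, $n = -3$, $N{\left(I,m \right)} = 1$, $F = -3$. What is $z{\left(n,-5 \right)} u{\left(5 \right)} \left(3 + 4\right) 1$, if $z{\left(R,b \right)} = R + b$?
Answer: $- \frac{56}{5} \approx -11.2$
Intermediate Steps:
$u{\left(q \right)} = \frac{1}{q}$ ($u{\left(q \right)} = 1 \frac{1}{q} = \frac{1}{q}$)
$z{\left(n,-5 \right)} u{\left(5 \right)} \left(3 + 4\right) 1 = \frac{-3 - 5}{5} \left(3 + 4\right) 1 = \left(-8\right) \frac{1}{5} \cdot 7 \cdot 1 = \left(- \frac{8}{5}\right) 7 = - \frac{56}{5}$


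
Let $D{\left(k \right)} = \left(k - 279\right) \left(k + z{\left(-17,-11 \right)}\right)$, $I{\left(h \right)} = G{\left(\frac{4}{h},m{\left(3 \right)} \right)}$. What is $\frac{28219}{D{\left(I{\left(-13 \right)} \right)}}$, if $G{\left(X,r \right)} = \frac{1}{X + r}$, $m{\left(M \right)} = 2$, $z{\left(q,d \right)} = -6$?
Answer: $\frac{13657996}{728875} \approx 18.738$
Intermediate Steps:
$I{\left(h \right)} = \frac{1}{2 + \frac{4}{h}}$ ($I{\left(h \right)} = \frac{1}{\frac{4}{h} + 2} = \frac{1}{2 + \frac{4}{h}}$)
$D{\left(k \right)} = \left(-279 + k\right) \left(-6 + k\right)$ ($D{\left(k \right)} = \left(k - 279\right) \left(k - 6\right) = \left(-279 + k\right) \left(-6 + k\right)$)
$\frac{28219}{D{\left(I{\left(-13 \right)} \right)}} = \frac{28219}{1674 + \left(\frac{1}{2} \left(-13\right) \frac{1}{2 - 13}\right)^{2} - 285 \cdot \frac{1}{2} \left(-13\right) \frac{1}{2 - 13}} = \frac{28219}{1674 + \left(\frac{1}{2} \left(-13\right) \frac{1}{-11}\right)^{2} - 285 \cdot \frac{1}{2} \left(-13\right) \frac{1}{-11}} = \frac{28219}{1674 + \left(\frac{1}{2} \left(-13\right) \left(- \frac{1}{11}\right)\right)^{2} - 285 \cdot \frac{1}{2} \left(-13\right) \left(- \frac{1}{11}\right)} = \frac{28219}{1674 + \left(\frac{13}{22}\right)^{2} - \frac{3705}{22}} = \frac{28219}{1674 + \frac{169}{484} - \frac{3705}{22}} = \frac{28219}{\frac{728875}{484}} = 28219 \cdot \frac{484}{728875} = \frac{13657996}{728875}$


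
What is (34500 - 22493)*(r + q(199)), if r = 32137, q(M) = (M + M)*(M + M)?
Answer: 2287825787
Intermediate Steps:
q(M) = 4*M² (q(M) = (2*M)*(2*M) = 4*M²)
(34500 - 22493)*(r + q(199)) = (34500 - 22493)*(32137 + 4*199²) = 12007*(32137 + 4*39601) = 12007*(32137 + 158404) = 12007*190541 = 2287825787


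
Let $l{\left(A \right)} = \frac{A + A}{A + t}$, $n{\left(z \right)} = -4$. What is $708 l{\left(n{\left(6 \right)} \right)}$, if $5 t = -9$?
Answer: $\frac{28320}{29} \approx 976.55$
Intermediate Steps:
$t = - \frac{9}{5}$ ($t = \frac{1}{5} \left(-9\right) = - \frac{9}{5} \approx -1.8$)
$l{\left(A \right)} = \frac{2 A}{- \frac{9}{5} + A}$ ($l{\left(A \right)} = \frac{A + A}{A - \frac{9}{5}} = \frac{2 A}{- \frac{9}{5} + A}$)
$708 l{\left(n{\left(6 \right)} \right)} = 708 \cdot 10 \left(-4\right) \frac{1}{-9 + 5 \left(-4\right)} = 708 \cdot 10 \left(-4\right) \frac{1}{-9 - 20} = 708 \cdot 10 \left(-4\right) \frac{1}{-29} = 708 \cdot 10 \left(-4\right) \left(- \frac{1}{29}\right) = 708 \cdot \frac{40}{29} = \frac{28320}{29}$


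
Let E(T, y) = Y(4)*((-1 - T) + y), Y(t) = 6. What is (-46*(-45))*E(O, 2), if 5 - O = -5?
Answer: -111780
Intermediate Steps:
O = 10 (O = 5 - 1*(-5) = 5 + 5 = 10)
E(T, y) = -6 - 6*T + 6*y (E(T, y) = 6*((-1 - T) + y) = 6*(-1 + y - T) = -6 - 6*T + 6*y)
(-46*(-45))*E(O, 2) = (-46*(-45))*(-6 - 6*10 + 6*2) = 2070*(-6 - 60 + 12) = 2070*(-54) = -111780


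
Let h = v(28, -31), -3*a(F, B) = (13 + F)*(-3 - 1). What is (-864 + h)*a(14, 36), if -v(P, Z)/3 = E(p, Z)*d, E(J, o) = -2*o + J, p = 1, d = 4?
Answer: -58320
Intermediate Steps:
E(J, o) = J - 2*o
v(P, Z) = -12 + 24*Z (v(P, Z) = -3*(1 - 2*Z)*4 = -3*(4 - 8*Z) = -12 + 24*Z)
a(F, B) = 52/3 + 4*F/3 (a(F, B) = -(13 + F)*(-3 - 1)/3 = -(13 + F)*(-4)/3 = -(-52 - 4*F)/3 = 52/3 + 4*F/3)
h = -756 (h = -12 + 24*(-31) = -12 - 744 = -756)
(-864 + h)*a(14, 36) = (-864 - 756)*(52/3 + (4/3)*14) = -1620*(52/3 + 56/3) = -1620*36 = -58320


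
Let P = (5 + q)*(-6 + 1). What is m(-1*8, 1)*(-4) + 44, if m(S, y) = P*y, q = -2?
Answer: 104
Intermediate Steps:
P = -15 (P = (5 - 2)*(-6 + 1) = 3*(-5) = -15)
m(S, y) = -15*y
m(-1*8, 1)*(-4) + 44 = -15*1*(-4) + 44 = -15*(-4) + 44 = 60 + 44 = 104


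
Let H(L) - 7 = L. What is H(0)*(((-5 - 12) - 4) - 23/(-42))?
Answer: -859/6 ≈ -143.17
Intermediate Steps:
H(L) = 7 + L
H(0)*(((-5 - 12) - 4) - 23/(-42)) = (7 + 0)*(((-5 - 12) - 4) - 23/(-42)) = 7*((-17 - 4) - 23*(-1/42)) = 7*(-21 + 23/42) = 7*(-859/42) = -859/6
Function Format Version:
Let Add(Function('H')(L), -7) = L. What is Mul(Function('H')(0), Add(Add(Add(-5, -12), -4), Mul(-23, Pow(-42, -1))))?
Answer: Rational(-859, 6) ≈ -143.17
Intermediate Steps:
Function('H')(L) = Add(7, L)
Mul(Function('H')(0), Add(Add(Add(-5, -12), -4), Mul(-23, Pow(-42, -1)))) = Mul(Add(7, 0), Add(Add(Add(-5, -12), -4), Mul(-23, Pow(-42, -1)))) = Mul(7, Add(Add(-17, -4), Mul(-23, Rational(-1, 42)))) = Mul(7, Add(-21, Rational(23, 42))) = Mul(7, Rational(-859, 42)) = Rational(-859, 6)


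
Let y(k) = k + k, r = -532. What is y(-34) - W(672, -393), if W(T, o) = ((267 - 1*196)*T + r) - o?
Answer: -47641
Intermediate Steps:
y(k) = 2*k
W(T, o) = -532 - o + 71*T (W(T, o) = ((267 - 1*196)*T - 532) - o = ((267 - 196)*T - 532) - o = (71*T - 532) - o = (-532 + 71*T) - o = -532 - o + 71*T)
y(-34) - W(672, -393) = 2*(-34) - (-532 - 1*(-393) + 71*672) = -68 - (-532 + 393 + 47712) = -68 - 1*47573 = -68 - 47573 = -47641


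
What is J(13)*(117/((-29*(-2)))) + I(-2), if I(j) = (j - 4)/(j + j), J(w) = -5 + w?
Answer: 1023/58 ≈ 17.638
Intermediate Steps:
I(j) = (-4 + j)/(2*j) (I(j) = (-4 + j)/((2*j)) = (-4 + j)*(1/(2*j)) = (-4 + j)/(2*j))
J(13)*(117/((-29*(-2)))) + I(-2) = (-5 + 13)*(117/((-29*(-2)))) + (½)*(-4 - 2)/(-2) = 8*(117/58) + (½)*(-½)*(-6) = 8*(117*(1/58)) + 3/2 = 8*(117/58) + 3/2 = 468/29 + 3/2 = 1023/58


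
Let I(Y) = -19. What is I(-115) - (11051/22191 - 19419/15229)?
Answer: -6158356691/337946739 ≈ -18.223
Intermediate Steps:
I(-115) - (11051/22191 - 19419/15229) = -19 - (11051/22191 - 19419/15229) = -19 - 1*(-262631350/337946739) = -19 + 262631350/337946739 = -6158356691/337946739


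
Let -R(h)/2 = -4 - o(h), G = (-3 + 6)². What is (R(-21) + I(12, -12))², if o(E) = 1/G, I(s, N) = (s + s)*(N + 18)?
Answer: 1876900/81 ≈ 23172.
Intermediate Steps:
I(s, N) = 2*s*(18 + N) (I(s, N) = (2*s)*(18 + N) = 2*s*(18 + N))
G = 9 (G = 3² = 9)
o(E) = ⅑ (o(E) = 1/9 = ⅑)
R(h) = 74/9 (R(h) = -2*(-4 - 1*⅑) = -2*(-4 - ⅑) = -2*(-37/9) = 74/9)
(R(-21) + I(12, -12))² = (74/9 + 2*12*(18 - 12))² = (74/9 + 2*12*6)² = (74/9 + 144)² = (1370/9)² = 1876900/81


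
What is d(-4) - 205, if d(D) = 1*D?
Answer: -209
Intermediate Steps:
d(D) = D
d(-4) - 205 = -4 - 205 = -209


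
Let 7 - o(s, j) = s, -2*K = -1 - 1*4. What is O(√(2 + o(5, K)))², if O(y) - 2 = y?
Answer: 16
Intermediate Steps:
K = 5/2 (K = -(-1 - 1*4)/2 = -(-1 - 4)/2 = -½*(-5) = 5/2 ≈ 2.5000)
o(s, j) = 7 - s
O(y) = 2 + y
O(√(2 + o(5, K)))² = (2 + √(2 + (7 - 1*5)))² = (2 + √(2 + (7 - 5)))² = (2 + √(2 + 2))² = (2 + √4)² = (2 + 2)² = 4² = 16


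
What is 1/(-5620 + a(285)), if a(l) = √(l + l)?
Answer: -562/3158383 - √570/31583830 ≈ -0.00017870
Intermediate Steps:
a(l) = √2*√l (a(l) = √(2*l) = √2*√l)
1/(-5620 + a(285)) = 1/(-5620 + √2*√285) = 1/(-5620 + √570)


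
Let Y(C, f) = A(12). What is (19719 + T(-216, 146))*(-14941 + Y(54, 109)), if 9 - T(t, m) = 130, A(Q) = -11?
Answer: -293029296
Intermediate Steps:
Y(C, f) = -11
T(t, m) = -121 (T(t, m) = 9 - 1*130 = 9 - 130 = -121)
(19719 + T(-216, 146))*(-14941 + Y(54, 109)) = (19719 - 121)*(-14941 - 11) = 19598*(-14952) = -293029296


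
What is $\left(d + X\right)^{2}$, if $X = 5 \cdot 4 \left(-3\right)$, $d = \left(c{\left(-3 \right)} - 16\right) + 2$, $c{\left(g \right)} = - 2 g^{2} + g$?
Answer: $9025$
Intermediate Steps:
$c{\left(g \right)} = g - 2 g^{2}$
$d = -35$ ($d = \left(- 3 \left(1 - -6\right) - 16\right) + 2 = \left(- 3 \left(1 + 6\right) - 16\right) + 2 = \left(\left(-3\right) 7 - 16\right) + 2 = \left(-21 - 16\right) + 2 = -37 + 2 = -35$)
$X = -60$ ($X = 20 \left(-3\right) = -60$)
$\left(d + X\right)^{2} = \left(-35 - 60\right)^{2} = \left(-95\right)^{2} = 9025$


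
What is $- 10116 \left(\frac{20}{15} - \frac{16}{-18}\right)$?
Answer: $-22480$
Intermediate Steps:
$- 10116 \left(\frac{20}{15} - \frac{16}{-18}\right) = - 10116 \left(20 \cdot \frac{1}{15} - - \frac{8}{9}\right) = - 10116 \left(\frac{4}{3} + \frac{8}{9}\right) = \left(-10116\right) \frac{20}{9} = -22480$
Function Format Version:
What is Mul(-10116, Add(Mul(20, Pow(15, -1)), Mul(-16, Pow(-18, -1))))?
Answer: -22480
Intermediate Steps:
Mul(-10116, Add(Mul(20, Pow(15, -1)), Mul(-16, Pow(-18, -1)))) = Mul(-10116, Add(Mul(20, Rational(1, 15)), Mul(-16, Rational(-1, 18)))) = Mul(-10116, Add(Rational(4, 3), Rational(8, 9))) = Mul(-10116, Rational(20, 9)) = -22480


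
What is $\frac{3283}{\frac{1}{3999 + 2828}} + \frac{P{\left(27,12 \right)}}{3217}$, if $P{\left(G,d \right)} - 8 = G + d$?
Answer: $\frac{72102752944}{3217} \approx 2.2413 \cdot 10^{7}$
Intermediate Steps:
$P{\left(G,d \right)} = 8 + G + d$ ($P{\left(G,d \right)} = 8 + \left(G + d\right) = 8 + G + d$)
$\frac{3283}{\frac{1}{3999 + 2828}} + \frac{P{\left(27,12 \right)}}{3217} = \frac{3283}{\frac{1}{3999 + 2828}} + \frac{8 + 27 + 12}{3217} = \frac{3283}{\frac{1}{6827}} + 47 \cdot \frac{1}{3217} = 3283 \frac{1}{\frac{1}{6827}} + \frac{47}{3217} = 3283 \cdot 6827 + \frac{47}{3217} = 22413041 + \frac{47}{3217} = \frac{72102752944}{3217}$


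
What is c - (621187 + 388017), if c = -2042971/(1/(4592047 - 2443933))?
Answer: -4388535615898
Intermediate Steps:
c = -4388534606694 (c = -2042971/(1/2148114) = -2042971/1/2148114 = -2042971*2148114 = -4388534606694)
c - (621187 + 388017) = -4388534606694 - (621187 + 388017) = -4388534606694 - 1*1009204 = -4388534606694 - 1009204 = -4388535615898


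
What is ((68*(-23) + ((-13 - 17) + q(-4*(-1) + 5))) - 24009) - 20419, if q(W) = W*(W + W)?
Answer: -45860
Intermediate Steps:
q(W) = 2*W**2 (q(W) = W*(2*W) = 2*W**2)
((68*(-23) + ((-13 - 17) + q(-4*(-1) + 5))) - 24009) - 20419 = ((68*(-23) + ((-13 - 17) + 2*(-4*(-1) + 5)**2)) - 24009) - 20419 = ((-1564 + (-30 + 2*(4 + 5)**2)) - 24009) - 20419 = ((-1564 + (-30 + 2*9**2)) - 24009) - 20419 = ((-1564 + (-30 + 2*81)) - 24009) - 20419 = ((-1564 + (-30 + 162)) - 24009) - 20419 = ((-1564 + 132) - 24009) - 20419 = (-1432 - 24009) - 20419 = -25441 - 20419 = -45860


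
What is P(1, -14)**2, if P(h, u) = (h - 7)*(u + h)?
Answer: 6084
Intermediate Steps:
P(h, u) = (-7 + h)*(h + u)
P(1, -14)**2 = (1**2 - 7*1 - 7*(-14) + 1*(-14))**2 = (1 - 7 + 98 - 14)**2 = 78**2 = 6084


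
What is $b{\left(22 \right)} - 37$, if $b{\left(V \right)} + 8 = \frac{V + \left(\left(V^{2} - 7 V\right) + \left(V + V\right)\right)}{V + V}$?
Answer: $-36$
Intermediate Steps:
$b{\left(V \right)} = -8 + \frac{V^{2} - 4 V}{2 V}$ ($b{\left(V \right)} = -8 + \frac{V + \left(\left(V^{2} - 7 V\right) + \left(V + V\right)\right)}{V + V} = -8 + \frac{V + \left(\left(V^{2} - 7 V\right) + 2 V\right)}{2 V} = -8 + \left(V + \left(V^{2} - 5 V\right)\right) \frac{1}{2 V} = -8 + \left(V^{2} - 4 V\right) \frac{1}{2 V} = -8 + \frac{V^{2} - 4 V}{2 V}$)
$b{\left(22 \right)} - 37 = \left(-10 + \frac{1}{2} \cdot 22\right) - 37 = \left(-10 + 11\right) - 37 = 1 - 37 = -36$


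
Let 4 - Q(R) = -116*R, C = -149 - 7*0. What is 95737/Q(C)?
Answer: -95737/17280 ≈ -5.5403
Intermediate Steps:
C = -149 (C = -149 - 1*0 = -149 + 0 = -149)
Q(R) = 4 + 116*R (Q(R) = 4 - (-116)*R = 4 + 116*R)
95737/Q(C) = 95737/(4 + 116*(-149)) = 95737/(4 - 17284) = 95737/(-17280) = 95737*(-1/17280) = -95737/17280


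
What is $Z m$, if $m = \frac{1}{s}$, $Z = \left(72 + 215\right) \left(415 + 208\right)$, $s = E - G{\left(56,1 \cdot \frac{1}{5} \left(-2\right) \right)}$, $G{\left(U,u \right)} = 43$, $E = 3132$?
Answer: $\frac{178801}{3089} \approx 57.883$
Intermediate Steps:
$s = 3089$ ($s = 3132 - 43 = 3089$)
$Z = 178801$ ($Z = 287 \cdot 623 = 178801$)
$m = \frac{1}{3089} \approx 0.00032373$
$Z m = 178801 \cdot \frac{1}{3089} = \frac{178801}{3089}$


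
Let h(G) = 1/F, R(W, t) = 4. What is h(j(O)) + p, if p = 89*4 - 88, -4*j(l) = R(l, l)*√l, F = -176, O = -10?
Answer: 47167/176 ≈ 267.99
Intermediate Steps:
j(l) = -√l
h(G) = -1/176 (h(G) = 1/(-176) = -1/176)
p = 268 (p = 356 - 88 = 268)
h(j(O)) + p = -1/176 + 268 = 47167/176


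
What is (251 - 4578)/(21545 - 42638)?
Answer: 4327/21093 ≈ 0.20514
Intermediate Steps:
(251 - 4578)/(21545 - 42638) = -4327/(-21093) = -4327*(-1/21093) = 4327/21093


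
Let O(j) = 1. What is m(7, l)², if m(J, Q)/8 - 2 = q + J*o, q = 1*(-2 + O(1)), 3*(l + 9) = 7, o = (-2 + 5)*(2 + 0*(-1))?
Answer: 118336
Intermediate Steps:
o = 6 (o = 3*(2 + 0) = 3*2 = 6)
l = -20/3 (l = -9 + (⅓)*7 = -9 + 7/3 = -20/3 ≈ -6.6667)
q = -1 (q = 1*(-2 + 1) = 1*(-1) = -1)
m(J, Q) = 8 + 48*J (m(J, Q) = 16 + 8*(-1 + J*6) = 16 + 8*(-1 + 6*J) = 16 + (-8 + 48*J) = 8 + 48*J)
m(7, l)² = (8 + 48*7)² = (8 + 336)² = 344² = 118336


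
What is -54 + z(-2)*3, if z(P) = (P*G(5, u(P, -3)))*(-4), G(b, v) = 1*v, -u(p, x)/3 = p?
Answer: 90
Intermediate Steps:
u(p, x) = -3*p
G(b, v) = v
z(P) = 12*P² (z(P) = (P*(-3*P))*(-4) = -3*P²*(-4) = 12*P²)
-54 + z(-2)*3 = -54 + (12*(-2)²)*3 = -54 + (12*4)*3 = -54 + 48*3 = -54 + 144 = 90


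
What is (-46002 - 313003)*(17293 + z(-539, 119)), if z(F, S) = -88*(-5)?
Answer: -6366235665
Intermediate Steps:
z(F, S) = 440
(-46002 - 313003)*(17293 + z(-539, 119)) = (-46002 - 313003)*(17293 + 440) = -359005*17733 = -6366235665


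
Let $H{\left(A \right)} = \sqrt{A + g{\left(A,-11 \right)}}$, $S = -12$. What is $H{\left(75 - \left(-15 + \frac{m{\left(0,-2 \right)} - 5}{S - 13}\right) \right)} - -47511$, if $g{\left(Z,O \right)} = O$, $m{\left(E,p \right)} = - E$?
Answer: $47511 + \frac{\sqrt{1970}}{5} \approx 47520.0$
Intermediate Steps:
$H{\left(A \right)} = \sqrt{-11 + A}$ ($H{\left(A \right)} = \sqrt{A - 11} = \sqrt{-11 + A}$)
$H{\left(75 - \left(-15 + \frac{m{\left(0,-2 \right)} - 5}{S - 13}\right) \right)} - -47511 = \sqrt{-11 + \left(75 - \left(-15 + \frac{\left(-1\right) 0 - 5}{-12 - 13}\right)\right)} - -47511 = \sqrt{-11 + \left(75 - \left(-15 + \frac{0 - 5}{-25}\right)\right)} + 47511 = \sqrt{-11 + \left(75 - \left(-15 - - \frac{1}{5}\right)\right)} + 47511 = \sqrt{-11 + \left(75 - \left(-15 + \frac{1}{5}\right)\right)} + 47511 = \sqrt{-11 + \left(75 - - \frac{74}{5}\right)} + 47511 = \sqrt{-11 + \left(75 + \frac{74}{5}\right)} + 47511 = \sqrt{-11 + \frac{449}{5}} + 47511 = \sqrt{\frac{394}{5}} + 47511 = \frac{\sqrt{1970}}{5} + 47511 = 47511 + \frac{\sqrt{1970}}{5}$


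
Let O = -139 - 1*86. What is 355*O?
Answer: -79875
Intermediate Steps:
O = -225 (O = -139 - 86 = -225)
355*O = 355*(-225) = -79875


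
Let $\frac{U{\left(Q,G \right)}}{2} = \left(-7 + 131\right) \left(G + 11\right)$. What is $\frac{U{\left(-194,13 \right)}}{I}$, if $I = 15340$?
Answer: $\frac{1488}{3835} \approx 0.38801$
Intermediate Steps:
$U{\left(Q,G \right)} = 2728 + 248 G$ ($U{\left(Q,G \right)} = 2 \left(-7 + 131\right) \left(G + 11\right) = 2 \cdot 124 \left(11 + G\right) = 2 \left(1364 + 124 G\right) = 2728 + 248 G$)
$\frac{U{\left(-194,13 \right)}}{I} = \frac{2728 + 248 \cdot 13}{15340} = \left(2728 + 3224\right) \frac{1}{15340} = 5952 \cdot \frac{1}{15340} = \frac{1488}{3835}$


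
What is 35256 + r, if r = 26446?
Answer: 61702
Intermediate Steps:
35256 + r = 35256 + 26446 = 61702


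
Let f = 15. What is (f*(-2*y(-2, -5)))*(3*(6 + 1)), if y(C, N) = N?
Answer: 3150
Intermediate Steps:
(f*(-2*y(-2, -5)))*(3*(6 + 1)) = (15*(-2*(-5)))*(3*(6 + 1)) = (15*10)*(3*7) = 150*21 = 3150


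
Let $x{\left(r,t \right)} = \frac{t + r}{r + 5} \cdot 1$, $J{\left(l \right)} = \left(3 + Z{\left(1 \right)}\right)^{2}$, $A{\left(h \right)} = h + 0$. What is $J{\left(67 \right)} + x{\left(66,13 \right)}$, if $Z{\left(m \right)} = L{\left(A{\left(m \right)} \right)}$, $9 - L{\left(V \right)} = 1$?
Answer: $\frac{8670}{71} \approx 122.11$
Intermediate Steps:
$A{\left(h \right)} = h$
$L{\left(V \right)} = 8$ ($L{\left(V \right)} = 9 - 1 = 8$)
$Z{\left(m \right)} = 8$
$J{\left(l \right)} = 121$ ($J{\left(l \right)} = \left(3 + 8\right)^{2} = 11^{2} = 121$)
$x{\left(r,t \right)} = \frac{r + t}{5 + r}$ ($x{\left(r,t \right)} = \frac{r + t}{5 + r} 1 = \frac{r + t}{5 + r}$)
$J{\left(67 \right)} + x{\left(66,13 \right)} = 121 + \frac{66 + 13}{5 + 66} = 121 + \frac{1}{71} \cdot 79 = 121 + \frac{79}{71} = \frac{8670}{71}$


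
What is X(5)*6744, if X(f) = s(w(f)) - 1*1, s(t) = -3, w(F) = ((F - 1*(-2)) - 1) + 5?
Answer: -26976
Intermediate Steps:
w(F) = 6 + F (w(F) = ((F + 2) - 1) + 5 = ((2 + F) - 1) + 5 = (1 + F) + 5 = 6 + F)
X(f) = -4 (X(f) = -3 - 1*1 = -3 - 1 = -4)
X(5)*6744 = -4*6744 = -26976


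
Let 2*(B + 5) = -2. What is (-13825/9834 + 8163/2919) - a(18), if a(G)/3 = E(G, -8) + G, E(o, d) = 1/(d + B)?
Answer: -35810075/683463 ≈ -52.395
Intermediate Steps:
B = -6 (B = -5 + (1/2)*(-2) = -5 - 1 = -6)
E(o, d) = 1/(-6 + d) (E(o, d) = 1/(d - 6) = 1/(-6 + d))
a(G) = -3/14 + 3*G (a(G) = 3*(1/(-6 - 8) + G) = 3*(1/(-14) + G) = 3*(-1/14 + G) = -3/14 + 3*G)
(-13825/9834 + 8163/2919) - a(18) = (-13825/9834 + 8163/2919) - (-3/14 + 3*18) = (-13825*1/9834 + 8163*(1/2919)) - (-3/14 + 54) = (-13825/9834 + 2721/973) - 1*753/14 = 13306589/9568482 - 753/14 = -35810075/683463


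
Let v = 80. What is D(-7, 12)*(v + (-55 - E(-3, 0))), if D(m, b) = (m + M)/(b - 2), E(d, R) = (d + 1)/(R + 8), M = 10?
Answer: 303/40 ≈ 7.5750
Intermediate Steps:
E(d, R) = (1 + d)/(8 + R)
D(m, b) = (10 + m)/(-2 + b) (D(m, b) = (m + 10)/(b - 2) = (10 + m)/(-2 + b))
D(-7, 12)*(v + (-55 - E(-3, 0))) = ((10 - 7)/(-2 + 12))*(80 + (-55 - (1 - 3)/(8 + 0))) = (3/10)*(80 + (-55 - (-2)/8)) = ((⅒)*3)*(80 + (-55 - (-2)/8)) = 3*(80 + (-55 - 1*(-¼)))/10 = 3*(80 + (-55 + ¼))/10 = 3*(80 - 219/4)/10 = (3/10)*(101/4) = 303/40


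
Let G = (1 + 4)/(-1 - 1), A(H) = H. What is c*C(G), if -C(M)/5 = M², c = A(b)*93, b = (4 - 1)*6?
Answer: -104625/2 ≈ -52313.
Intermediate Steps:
b = 18 (b = 3*6 = 18)
G = -5/2 (G = 5/(-2) = 5*(-½) = -5/2 ≈ -2.5000)
c = 1674 (c = 18*93 = 1674)
C(M) = -5*M²
c*C(G) = 1674*(-5*(-5/2)²) = 1674*(-5*25/4) = 1674*(-125/4) = -104625/2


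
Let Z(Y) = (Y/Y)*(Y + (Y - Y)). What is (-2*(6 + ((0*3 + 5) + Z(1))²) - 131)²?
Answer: 46225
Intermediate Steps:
Z(Y) = Y (Z(Y) = 1*(Y + 0) = 1*Y = Y)
(-2*(6 + ((0*3 + 5) + Z(1))²) - 131)² = (-2*(6 + ((0*3 + 5) + 1)²) - 131)² = (-2*(6 + ((0 + 5) + 1)²) - 131)² = (-2*(6 + (5 + 1)²) - 131)² = (-2*(6 + 6²) - 131)² = (-2*(6 + 36) - 131)² = (-2*42 - 131)² = (-84 - 131)² = (-215)² = 46225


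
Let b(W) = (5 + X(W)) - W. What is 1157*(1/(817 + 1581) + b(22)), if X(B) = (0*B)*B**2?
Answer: -47165105/2398 ≈ -19669.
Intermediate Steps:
X(B) = 0 (X(B) = 0*B**2 = 0)
b(W) = 5 - W (b(W) = (5 + 0) - W = 5 - W)
1157*(1/(817 + 1581) + b(22)) = 1157*(1/(817 + 1581) + (5 - 1*22)) = 1157*(1/2398 + (5 - 22)) = 1157*(1/2398 - 17) = 1157*(-40765/2398) = -47165105/2398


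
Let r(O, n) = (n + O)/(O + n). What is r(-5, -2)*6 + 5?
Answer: 11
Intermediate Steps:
r(O, n) = 1 (r(O, n) = (O + n)/(O + n) = 1)
r(-5, -2)*6 + 5 = 1*6 + 5 = 6 + 5 = 11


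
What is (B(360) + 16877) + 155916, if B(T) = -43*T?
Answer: 157313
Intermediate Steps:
(B(360) + 16877) + 155916 = (-43*360 + 16877) + 155916 = (-15480 + 16877) + 155916 = 1397 + 155916 = 157313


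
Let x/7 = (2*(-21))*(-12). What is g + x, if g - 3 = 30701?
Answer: 34232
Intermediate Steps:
g = 30704 (g = 3 + 30701 = 30704)
x = 3528 (x = 7*((2*(-21))*(-12)) = 7*(-42*(-12)) = 7*504 = 3528)
g + x = 30704 + 3528 = 34232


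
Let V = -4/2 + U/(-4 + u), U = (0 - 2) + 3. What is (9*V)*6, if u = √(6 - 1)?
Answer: -1404/11 - 54*√5/11 ≈ -138.61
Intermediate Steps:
u = √5 ≈ 2.2361
U = 1 (U = -2 + 3 = 1)
V = -2 + 1/(-4 + √5) (V = -4/2 + 1/(-4 + √5) = -4*½ + 1/(-4 + √5) = -2 + 1/(-4 + √5) ≈ -2.5669)
(9*V)*6 = (9*(-26/11 - √5/11))*6 = (-234/11 - 9*√5/11)*6 = -1404/11 - 54*√5/11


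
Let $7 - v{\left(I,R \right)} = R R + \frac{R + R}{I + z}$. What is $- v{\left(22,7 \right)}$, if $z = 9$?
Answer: $\frac{1316}{31} \approx 42.452$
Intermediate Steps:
$v{\left(I,R \right)} = 7 - R^{2} - \frac{2 R}{9 + I}$ ($v{\left(I,R \right)} = 7 - \left(R R + \frac{R + R}{I + 9}\right) = 7 - \left(R^{2} + \frac{2 R}{9 + I}\right) = 7 - R^{2} - \frac{2 R}{9 + I}$)
$- v{\left(22,7 \right)} = - \frac{63 - 9 \cdot 7^{2} - 14 + 7 \cdot 22 - 22 \cdot 7^{2}}{9 + 22} = - \frac{63 - 441 - 14 + 154 - 22 \cdot 49}{31} = - \frac{63 - 441 - 14 + 154 - 1078}{31} = - \frac{-1316}{31} = \left(-1\right) \left(- \frac{1316}{31}\right) = \frac{1316}{31}$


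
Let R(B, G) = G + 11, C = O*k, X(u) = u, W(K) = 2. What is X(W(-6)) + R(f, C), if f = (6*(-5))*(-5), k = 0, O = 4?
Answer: 13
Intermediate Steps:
f = 150 (f = -30*(-5) = 150)
C = 0 (C = 4*0 = 0)
R(B, G) = 11 + G
X(W(-6)) + R(f, C) = 2 + (11 + 0) = 2 + 11 = 13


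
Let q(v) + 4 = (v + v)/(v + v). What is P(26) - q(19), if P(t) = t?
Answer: 29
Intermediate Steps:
q(v) = -3 (q(v) = -4 + (v + v)/(v + v) = -4 + (2*v)/((2*v)) = -4 + (2*v)*(1/(2*v)) = -4 + 1 = -3)
P(26) - q(19) = 26 - 1*(-3) = 26 + 3 = 29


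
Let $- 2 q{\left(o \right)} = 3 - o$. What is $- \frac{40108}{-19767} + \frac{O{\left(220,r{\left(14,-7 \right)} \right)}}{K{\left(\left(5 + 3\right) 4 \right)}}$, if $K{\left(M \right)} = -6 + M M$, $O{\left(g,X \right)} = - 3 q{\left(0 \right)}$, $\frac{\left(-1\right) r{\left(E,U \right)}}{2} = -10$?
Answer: $\frac{81837791}{40245612} \approx 2.0335$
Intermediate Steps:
$q{\left(o \right)} = - \frac{3}{2} + \frac{o}{2}$ ($q{\left(o \right)} = - \frac{3 - o}{2} = - \frac{3}{2} + \frac{o}{2}$)
$r{\left(E,U \right)} = 20$ ($r{\left(E,U \right)} = \left(-2\right) \left(-10\right) = 20$)
$O{\left(g,X \right)} = \frac{9}{2}$ ($O{\left(g,X \right)} = - 3 \left(- \frac{3}{2} + \frac{1}{2} \cdot 0\right) = - 3 \left(- \frac{3}{2} + 0\right) = \left(-3\right) \left(- \frac{3}{2}\right) = \frac{9}{2}$)
$K{\left(M \right)} = -6 + M^{2}$
$- \frac{40108}{-19767} + \frac{O{\left(220,r{\left(14,-7 \right)} \right)}}{K{\left(\left(5 + 3\right) 4 \right)}} = - \frac{40108}{-19767} + \frac{9}{2 \left(-6 + \left(\left(5 + 3\right) 4\right)^{2}\right)} = \left(-40108\right) \left(- \frac{1}{19767}\right) + \frac{9}{2 \left(-6 + \left(8 \cdot 4\right)^{2}\right)} = \frac{40108}{19767} + \frac{9}{2 \left(-6 + 32^{2}\right)} = \frac{40108}{19767} + \frac{9}{2 \left(-6 + 1024\right)} = \frac{40108}{19767} + \frac{9}{2 \cdot 1018} = \frac{40108}{19767} + \frac{9}{2} \cdot \frac{1}{1018} = \frac{40108}{19767} + \frac{9}{2036} = \frac{81837791}{40245612}$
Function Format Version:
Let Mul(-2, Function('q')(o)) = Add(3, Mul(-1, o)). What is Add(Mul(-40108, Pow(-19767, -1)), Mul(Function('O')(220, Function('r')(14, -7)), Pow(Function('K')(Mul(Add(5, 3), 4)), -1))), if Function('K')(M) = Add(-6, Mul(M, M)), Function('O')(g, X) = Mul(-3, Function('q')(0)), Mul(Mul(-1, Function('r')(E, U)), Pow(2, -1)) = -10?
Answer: Rational(81837791, 40245612) ≈ 2.0335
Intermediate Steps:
Function('q')(o) = Add(Rational(-3, 2), Mul(Rational(1, 2), o)) (Function('q')(o) = Mul(Rational(-1, 2), Add(3, Mul(-1, o))) = Add(Rational(-3, 2), Mul(Rational(1, 2), o)))
Function('r')(E, U) = 20 (Function('r')(E, U) = Mul(-2, -10) = 20)
Function('O')(g, X) = Rational(9, 2) (Function('O')(g, X) = Mul(-3, Add(Rational(-3, 2), Mul(Rational(1, 2), 0))) = Mul(-3, Add(Rational(-3, 2), 0)) = Mul(-3, Rational(-3, 2)) = Rational(9, 2))
Function('K')(M) = Add(-6, Pow(M, 2))
Add(Mul(-40108, Pow(-19767, -1)), Mul(Function('O')(220, Function('r')(14, -7)), Pow(Function('K')(Mul(Add(5, 3), 4)), -1))) = Add(Mul(-40108, Pow(-19767, -1)), Mul(Rational(9, 2), Pow(Add(-6, Pow(Mul(Add(5, 3), 4), 2)), -1))) = Add(Mul(-40108, Rational(-1, 19767)), Mul(Rational(9, 2), Pow(Add(-6, Pow(Mul(8, 4), 2)), -1))) = Add(Rational(40108, 19767), Mul(Rational(9, 2), Pow(Add(-6, Pow(32, 2)), -1))) = Add(Rational(40108, 19767), Mul(Rational(9, 2), Pow(Add(-6, 1024), -1))) = Add(Rational(40108, 19767), Mul(Rational(9, 2), Pow(1018, -1))) = Add(Rational(40108, 19767), Mul(Rational(9, 2), Rational(1, 1018))) = Add(Rational(40108, 19767), Rational(9, 2036)) = Rational(81837791, 40245612)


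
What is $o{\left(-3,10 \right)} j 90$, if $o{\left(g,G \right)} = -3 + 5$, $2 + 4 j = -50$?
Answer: $-2340$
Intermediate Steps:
$j = -13$ ($j = - \frac{1}{2} + \frac{1}{4} \left(-50\right) = - \frac{1}{2} - \frac{25}{2} = -13$)
$o{\left(g,G \right)} = 2$
$o{\left(-3,10 \right)} j 90 = 2 \left(-13\right) 90 = \left(-26\right) 90 = -2340$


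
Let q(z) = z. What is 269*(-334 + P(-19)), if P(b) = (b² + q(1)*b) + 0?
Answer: 2152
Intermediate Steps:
P(b) = b + b² (P(b) = (b² + 1*b) + 0 = (b² + b) + 0 = (b + b²) + 0 = b + b²)
269*(-334 + P(-19)) = 269*(-334 - 19*(1 - 19)) = 269*(-334 - 19*(-18)) = 269*(-334 + 342) = 269*8 = 2152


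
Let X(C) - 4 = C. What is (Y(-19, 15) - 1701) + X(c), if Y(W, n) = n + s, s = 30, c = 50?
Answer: -1602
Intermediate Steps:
Y(W, n) = 30 + n (Y(W, n) = n + 30 = 30 + n)
X(C) = 4 + C
(Y(-19, 15) - 1701) + X(c) = ((30 + 15) - 1701) + (4 + 50) = (45 - 1701) + 54 = -1656 + 54 = -1602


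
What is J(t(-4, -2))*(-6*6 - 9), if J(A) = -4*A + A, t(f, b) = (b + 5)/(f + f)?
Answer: -405/8 ≈ -50.625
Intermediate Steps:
t(f, b) = (5 + b)/(2*f) (t(f, b) = (5 + b)/((2*f)) = (5 + b)*(1/(2*f)) = (5 + b)/(2*f))
J(A) = -3*A
J(t(-4, -2))*(-6*6 - 9) = (-3*(5 - 2)/(2*(-4)))*(-6*6 - 9) = (-3*(-1)*3/(2*4))*(-36 - 9) = -3*(-3/8)*(-45) = (9/8)*(-45) = -405/8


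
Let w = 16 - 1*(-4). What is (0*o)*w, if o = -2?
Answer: 0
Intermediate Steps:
w = 20 (w = 16 + 4 = 20)
(0*o)*w = (0*(-2))*20 = 0*20 = 0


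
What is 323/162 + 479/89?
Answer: 106345/14418 ≈ 7.3758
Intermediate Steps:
323/162 + 479/89 = 106345/14418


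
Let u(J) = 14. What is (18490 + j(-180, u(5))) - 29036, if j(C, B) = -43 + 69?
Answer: -10520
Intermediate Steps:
j(C, B) = 26
(18490 + j(-180, u(5))) - 29036 = (18490 + 26) - 29036 = 18516 - 29036 = -10520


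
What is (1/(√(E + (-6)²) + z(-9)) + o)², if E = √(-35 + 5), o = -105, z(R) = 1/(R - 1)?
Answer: 25*(-23 + 210*√(36 + I*√30))²/(-1 + 10*√(36 + I*√30))² ≈ 10990.0 + 2.7093*I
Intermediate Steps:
z(R) = 1/(-1 + R)
E = I*√30 (E = √(-30) = I*√30 ≈ 5.4772*I)
(1/(√(E + (-6)²) + z(-9)) + o)² = (1/(√(I*√30 + (-6)²) + 1/(-1 - 9)) - 105)² = (1/(√(I*√30 + 36) + 1/(-10)) - 105)² = (1/(√(36 + I*√30) - ⅒) - 105)² = (1/(-⅒ + √(36 + I*√30)) - 105)² = (-105 + 1/(-⅒ + √(36 + I*√30)))²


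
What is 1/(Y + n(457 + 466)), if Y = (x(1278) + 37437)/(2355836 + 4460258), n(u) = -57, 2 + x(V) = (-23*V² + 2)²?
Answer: 6816094/1411168655700977 ≈ 4.8301e-9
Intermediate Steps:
x(V) = -2 + (2 - 23*V²)² (x(V) = -2 + (-23*V² + 2)² = -2 + (2 - 23*V²)²)
Y = 1411169044218335/6816094 (Y = ((-2 + (-2 + 23*1278²)²) + 37437)/(2355836 + 4460258) = ((-2 + (-2 + 23*1633284)²) + 37437)/6816094 = ((-2 + (-2 + 37565532)²) + 37437)*(1/6816094) = ((-2 + 37565530²) + 37437)*(1/6816094) = ((-2 + 1411169044180900) + 37437)*(1/6816094) = (1411169044180898 + 37437)*(1/6816094) = 1411169044218335*(1/6816094) = 1411169044218335/6816094 ≈ 2.0703e+8)
1/(Y + n(457 + 466)) = 1/(1411169044218335/6816094 - 57) = 1/(1411168655700977/6816094) = 6816094/1411168655700977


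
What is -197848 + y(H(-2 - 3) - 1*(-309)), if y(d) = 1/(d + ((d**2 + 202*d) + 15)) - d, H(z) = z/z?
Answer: -31516039109/159045 ≈ -1.9816e+5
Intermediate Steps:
H(z) = 1
y(d) = 1/(15 + d**2 + 203*d) - d (y(d) = 1/(d + (15 + d**2 + 202*d)) - d = 1/(15 + d**2 + 203*d) - d)
-197848 + y(H(-2 - 3) - 1*(-309)) = -197848 + (1 - (1 - 1*(-309))**3 - 203*(1 - 1*(-309))**2 - 15*(1 - 1*(-309)))/(15 + (1 - 1*(-309))**2 + 203*(1 - 1*(-309))) = -197848 + (1 - (1 + 309)**3 - 203*(1 + 309)**2 - 15*(1 + 309))/(15 + (1 + 309)**2 + 203*(1 + 309)) = -197848 + (1 - 1*310**3 - 203*310**2 - 15*310)/(15 + 310**2 + 203*310) = -197848 + (1 - 1*29791000 - 203*96100 - 4650)/(15 + 96100 + 62930) = -197848 + (1 - 29791000 - 19508300 - 4650)/159045 = -197848 + (1/159045)*(-49303949) = -197848 - 49303949/159045 = -31516039109/159045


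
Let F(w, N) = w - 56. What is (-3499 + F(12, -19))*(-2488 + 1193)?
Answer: 4588185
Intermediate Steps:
F(w, N) = -56 + w
(-3499 + F(12, -19))*(-2488 + 1193) = (-3499 + (-56 + 12))*(-2488 + 1193) = (-3499 - 44)*(-1295) = -3543*(-1295) = 4588185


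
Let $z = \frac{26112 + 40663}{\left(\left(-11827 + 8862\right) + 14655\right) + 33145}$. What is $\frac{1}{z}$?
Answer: $\frac{8967}{13355} \approx 0.67143$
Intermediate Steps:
$z = \frac{13355}{8967}$ ($z = \frac{66775}{\left(-2965 + 14655\right) + 33145} = \frac{66775}{11690 + 33145} = \frac{66775}{44835} = 66775 \cdot \frac{1}{44835} = \frac{13355}{8967} \approx 1.4893$)
$\frac{1}{z} = \frac{1}{\frac{13355}{8967}} = \frac{8967}{13355}$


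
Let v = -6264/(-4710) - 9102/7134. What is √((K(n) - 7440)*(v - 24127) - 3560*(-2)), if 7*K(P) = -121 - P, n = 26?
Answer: 2*√23323401374669365/22765 ≈ 13417.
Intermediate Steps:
K(P) = -121/7 - P/7 (K(P) = (-121 - P)/7 = -121/7 - P/7)
v = 1231/22765 (v = -6264*(-1/4710) - 9102*1/7134 = 1044/785 - 37/29 = 1231/22765 ≈ 0.054074)
√((K(n) - 7440)*(v - 24127) - 3560*(-2)) = √(((-121/7 - ⅐*26) - 7440)*(1231/22765 - 24127) - 3560*(-2)) = √(((-121/7 - 26/7) - 7440)*(-549249924/22765) + 7120) = √((-21 - 7440)*(-549249924/22765) + 7120) = √(-7461*(-549249924/22765) + 7120) = √(4097953682964/22765 + 7120) = √(4098115769764/22765) = 2*√23323401374669365/22765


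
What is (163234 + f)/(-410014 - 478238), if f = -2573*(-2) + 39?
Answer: -168419/888252 ≈ -0.18961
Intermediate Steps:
f = 5185 (f = -83*(-62) + 39 = 5146 + 39 = 5185)
(163234 + f)/(-410014 - 478238) = (163234 + 5185)/(-410014 - 478238) = 168419/(-888252) = 168419*(-1/888252) = -168419/888252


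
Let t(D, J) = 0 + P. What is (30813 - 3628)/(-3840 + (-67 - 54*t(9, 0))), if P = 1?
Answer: -27185/3961 ≈ -6.8632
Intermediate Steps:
t(D, J) = 1 (t(D, J) = 0 + 1 = 1)
(30813 - 3628)/(-3840 + (-67 - 54*t(9, 0))) = (30813 - 3628)/(-3840 + (-67 - 54*1)) = 27185/(-3840 + (-67 - 54)) = 27185/(-3840 - 121) = 27185/(-3961) = 27185*(-1/3961) = -27185/3961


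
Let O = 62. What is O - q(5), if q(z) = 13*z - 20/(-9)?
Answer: -47/9 ≈ -5.2222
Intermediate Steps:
q(z) = 20/9 + 13*z (q(z) = 13*z - 20*(-1/9) = 13*z + 20/9 = 20/9 + 13*z)
O - q(5) = 62 - (20/9 + 13*5) = 62 - (20/9 + 65) = 62 - 1*605/9 = 62 - 605/9 = -47/9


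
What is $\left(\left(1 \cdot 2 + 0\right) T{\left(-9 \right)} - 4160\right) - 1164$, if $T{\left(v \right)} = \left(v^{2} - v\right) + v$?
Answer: $-5162$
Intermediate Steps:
$T{\left(v \right)} = v^{2}$
$\left(\left(1 \cdot 2 + 0\right) T{\left(-9 \right)} - 4160\right) - 1164 = \left(\left(1 \cdot 2 + 0\right) \left(-9\right)^{2} - 4160\right) - 1164 = \left(\left(2 + 0\right) 81 - 4160\right) - 1164 = \left(2 \cdot 81 - 4160\right) - 1164 = \left(162 - 4160\right) - 1164 = -3998 - 1164 = -5162$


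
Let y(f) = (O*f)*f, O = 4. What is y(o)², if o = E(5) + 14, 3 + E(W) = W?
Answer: 1048576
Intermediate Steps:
E(W) = -3 + W
o = 16 (o = (-3 + 5) + 14 = 2 + 14 = 16)
y(f) = 4*f² (y(f) = (4*f)*f = 4*f²)
y(o)² = (4*16²)² = (4*256)² = 1024² = 1048576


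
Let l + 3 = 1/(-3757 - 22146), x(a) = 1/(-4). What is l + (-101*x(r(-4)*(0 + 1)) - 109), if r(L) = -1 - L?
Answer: -8988345/103612 ≈ -86.750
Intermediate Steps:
x(a) = -1/4
l = -77710/25903 (l = -3 + 1/(-3757 - 22146) = -3 + 1/(-25903) = -3 - 1/25903 = -77710/25903 ≈ -3.0000)
l + (-101*x(r(-4)*(0 + 1)) - 109) = -77710/25903 + (-101*(-1/4) - 109) = -77710/25903 + (101/4 - 109) = -77710/25903 - 335/4 = -8988345/103612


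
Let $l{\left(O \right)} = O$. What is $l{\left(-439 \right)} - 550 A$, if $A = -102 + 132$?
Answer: $-16939$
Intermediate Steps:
$A = 30$
$l{\left(-439 \right)} - 550 A = -439 - 550 \cdot 30 = -439 - 16500 = -16939$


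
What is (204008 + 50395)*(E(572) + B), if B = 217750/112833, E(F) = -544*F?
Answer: -992448750350798/12537 ≈ -7.9162e+10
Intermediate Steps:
B = 217750/112833 (B = 217750*(1/112833) = 217750/112833 ≈ 1.9298)
(204008 + 50395)*(E(572) + B) = (204008 + 50395)*(-544*572 + 217750/112833) = 254403*(-311168 + 217750/112833) = 254403*(-35109801194/112833) = -992448750350798/12537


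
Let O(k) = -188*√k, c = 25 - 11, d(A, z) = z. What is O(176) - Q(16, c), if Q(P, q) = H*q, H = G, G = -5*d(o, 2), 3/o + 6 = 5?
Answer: 140 - 752*√11 ≈ -2354.1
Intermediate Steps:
o = -3 (o = 3/(-6 + 5) = 3/(-1) = 3*(-1) = -3)
c = 14
G = -10 (G = -5*2 = -10)
H = -10
Q(P, q) = -10*q
O(176) - Q(16, c) = -752*√11 - (-10)*14 = -752*√11 - 1*(-140) = -752*√11 + 140 = 140 - 752*√11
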